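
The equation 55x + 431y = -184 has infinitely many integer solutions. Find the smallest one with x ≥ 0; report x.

gcd(431, 55) = 1.
1 divides -184, so solutions exist.
By Bézout, 55×(-47) + 431×(6) = 1.
Scale by -184/1 = -184: (x₀, y₀) = (8648, -1104).
General solution: x = 8648 + 431t, y = -1104 - 55t for integer t.
x ≥ 0: smallest is 8648 mod 431 = 28 (at t = -20), with y = -4.

28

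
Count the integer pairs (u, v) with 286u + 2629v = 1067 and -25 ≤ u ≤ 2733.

gcd(2629, 286):
  2629 = 9*286 + 55
  286 = 5*55 + 11
  55 = 5*11
so gcd(2629, 286) = 11.
Back-substitute for Bézout coefficients:
  11 = 286 - 5*55
  ... = 286*(46) + 2629*(-5)
Scale by 97: particular solution (4462, -485); reduce u mod 239: (160, -17).
General solution: u = 160 + 239t, v = -17 - 26t for integer t.
-25 ≤ 160 + 239t ≤ 2733 gives t ∈ [0, 10], which is 11 values.

11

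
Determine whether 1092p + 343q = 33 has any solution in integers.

no

gcd(1092, 343) = 7  (1092 = 3·343 + 63, 343 = 5·63 + 28, 63 = 2·28 + 7, 28 = 4·7).
7 does not divide 33 (remainder 5), so no integer solutions.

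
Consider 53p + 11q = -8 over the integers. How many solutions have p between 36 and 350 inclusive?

gcd(53, 11) = 1  (53 = 4·11 + 9, 11 = 1·9 + 2, 9 = 4·2 + 1, 2 = 2·1).
Back-substituting, 53·(5) + 11·(-24) = 1.
Scale by -8: particular solution (-40, 192); reduce p mod 11: (4, -20).
General solution: p = 4 + 11t, q = -20 - 53t for integer t.
36 ≤ 4 + 11t ≤ 350 gives t ∈ [3, 31], which is 29 values.

29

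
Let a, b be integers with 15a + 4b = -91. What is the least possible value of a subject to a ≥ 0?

3

gcd(15, 4):
  15 = 3×4 + 3
  4 = 1×3 + 1
  3 = 3×1
so gcd(15, 4) = 1.
1 divides -91, so solutions exist.
Back-substitute for Bézout coefficients:
  1 = 4 - 1×3
  ... = 15×(-1) + 4×(4)
Scale by -91/1 = -91: (a₀, b₀) = (91, -364).
General solution: a = 91 + 4t, b = -364 - 15t for integer t.
a ≥ 0: smallest is 91 mod 4 = 3 (at t = -22), with b = -34.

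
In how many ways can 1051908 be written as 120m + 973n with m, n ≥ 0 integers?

gcd(973, 120) = 1  (973 = 8×120 + 13, 120 = 9×13 + 3, 13 = 4×3 + 1, 3 = 3×1).
Back-substituting, 120×(-300) + 973×(37) = 1.
Scale by 1051908: one solution is (-315572400, 38920596). Reduce m mod 973: (690, 996).
General: m = 690 + 973t, n = 996 - 120t.
m ≥ 0 ⇒ t ≥ 0; n ≥ 0 ⇒ t ≤ 8. So t ∈ [0, 8]: 9 solutions.

9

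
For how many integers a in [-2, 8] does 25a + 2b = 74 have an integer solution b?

gcd(25, 2) = 1.
By Bézout, 25×(1) + 2×(-12) = 1.
Particular solution: (0, 37).
General solution: a = 0 + 2t, b = 37 - 25t for integer t.
-2 ≤ 0 + 2t ≤ 8 gives t ∈ [-1, 4], which is 6 values.

6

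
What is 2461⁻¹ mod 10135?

8916

gcd(10135, 2461) = 1.
By Bézout, 2461·(-1219) + 10135·(296) = 1.
So 2461·-1219 ≡ 1 (mod 10135), and -1219 mod 10135 = 8916.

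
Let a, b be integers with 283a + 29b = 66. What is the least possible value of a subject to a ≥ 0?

3

gcd(283, 29) = 1.
1 divides 66, so solutions exist.
By Bézout, 283·(4) + 29·(-39) = 1.
Scale by 66/1 = 66: (a₀, b₀) = (264, -2574).
General solution: a = 264 + 29t, b = -2574 - 283t for integer t.
a ≥ 0: smallest is 264 mod 29 = 3 (at t = -9), with b = -27.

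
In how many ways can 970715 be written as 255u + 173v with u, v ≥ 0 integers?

gcd(255, 173) = 1  (255 = 1*173 + 82, 173 = 2*82 + 9, 82 = 9*9 + 1, 9 = 9*1).
Back-substituting, 255*(19) + 173*(-28) = 1.
Scale by 970715: one solution is (18443585, -27180020). Reduce u mod 173: (55, 5530).
General: u = 55 + 173t, v = 5530 - 255t.
u ≥ 0 ⇒ t ≥ 0; v ≥ 0 ⇒ t ≤ 21. So t ∈ [0, 21]: 22 solutions.

22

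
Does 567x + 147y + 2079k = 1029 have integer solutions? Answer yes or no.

gcd(567, 147):
  567 = 3×147 + 126
  147 = 1×126 + 21
  126 = 6×21
so gcd(567, 147) = 21.
gcd(21, 2079) = 21.
21 divides 1029, so integer solutions exist.

yes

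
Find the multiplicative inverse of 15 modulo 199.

gcd(199, 15):
  199 = 13·15 + 4
  15 = 3·4 + 3
  4 = 1·3 + 1
  3 = 3·1
so gcd(199, 15) = 1.
Back-substitute for Bézout coefficients:
  1 = 4 - 1·3
  ... = 15·(-53) + 199·(4)
So 15·-53 ≡ 1 (mod 199), and -53 mod 199 = 146.

146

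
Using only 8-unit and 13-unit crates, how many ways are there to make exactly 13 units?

1

Need nonnegative integers with 8j + 13k = 13.
gcd(8, 13) = 1, and 8·(5) + 13·(-3) = 1.
So (j₀, k₀) = (65, -39); general j = 65 + 13t, k = -39 - 8t.
j ≥ 0 ⇒ t ≥ -5; k ≥ 0 ⇒ t ≤ -5. That's 1 value of t.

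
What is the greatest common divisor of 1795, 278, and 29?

gcd(1795, 278):
  1795 = 6×278 + 127
  278 = 2×127 + 24
  127 = 5×24 + 7
  24 = 3×7 + 3
  7 = 2×3 + 1
  3 = 3×1
so gcd(1795, 278) = 1.
gcd(1, 29) = 1.

1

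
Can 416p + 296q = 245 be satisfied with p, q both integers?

gcd(416, 296) = 8  (416 = 1·296 + 120, 296 = 2·120 + 56, 120 = 2·56 + 8, 56 = 7·8).
8 does not divide 245 (remainder 5), so no integer solutions.

no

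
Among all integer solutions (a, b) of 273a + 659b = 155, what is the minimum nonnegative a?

gcd(659, 273):
  659 = 2*273 + 113
  273 = 2*113 + 47
  113 = 2*47 + 19
  47 = 2*19 + 9
  19 = 2*9 + 1
  9 = 9*1
so gcd(659, 273) = 1.
1 divides 155, so solutions exist.
Back-substitute for Bézout coefficients:
  1 = 19 - 2*9
  ... = 273*(-70) + 659*(29)
Scale by 155/1 = 155: (a₀, b₀) = (-10850, 4495).
General solution: a = -10850 + 659t, b = 4495 - 273t for integer t.
a ≥ 0: smallest is -10850 mod 659 = 353 (at t = 17), with b = -146.

353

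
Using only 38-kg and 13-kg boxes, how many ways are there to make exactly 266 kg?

1

Need nonnegative integers with 38j + 13k = 266.
gcd(38, 13) = 1, and 38·(-1) + 13·(3) = 1.
So (j₀, k₀) = (-266, 798); general j = -266 + 13t, k = 798 - 38t.
j ≥ 0 ⇒ t ≥ 21; k ≥ 0 ⇒ t ≤ 21. That's 1 value of t.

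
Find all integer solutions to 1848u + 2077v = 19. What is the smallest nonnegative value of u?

gcd(2077, 1848) = 1.
1 divides 19, so solutions exist.
By Bézout, 1848×(390) + 2077×(-347) = 1.
Scale by 19/1 = 19: (u₀, v₀) = (7410, -6593).
General solution: u = 7410 + 2077t, v = -6593 - 1848t for integer t.
u ≥ 0: smallest is 7410 mod 2077 = 1179 (at t = -3), with v = -1049.

1179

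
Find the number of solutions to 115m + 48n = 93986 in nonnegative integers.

gcd(115, 48):
  115 = 2·48 + 19
  48 = 2·19 + 10
  19 = 1·10 + 9
  10 = 1·9 + 1
  9 = 9·1
so gcd(115, 48) = 1.
Back-substitute for Bézout coefficients:
  1 = 10 - 1·9
  ... = 115·(-5) + 48·(12)
Scale by 93986: one solution is (-469930, 1127832). Reduce m mod 48: (38, 1867).
General: m = 38 + 48t, n = 1867 - 115t.
m ≥ 0 ⇒ t ≥ 0; n ≥ 0 ⇒ t ≤ 16. So t ∈ [0, 16]: 17 solutions.

17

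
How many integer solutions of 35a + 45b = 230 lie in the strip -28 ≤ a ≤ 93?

gcd(45, 35) = 5  (45 = 1×35 + 10, 35 = 3×10 + 5, 10 = 2×5).
Back-substituting, 35×(4) + 45×(-3) = 5.
Scale by 46: particular solution (184, -138); reduce a mod 9: (4, 2).
General solution: a = 4 + 9t, b = 2 - 7t for integer t.
-28 ≤ 4 + 9t ≤ 93 gives t ∈ [-3, 9], which is 13 values.

13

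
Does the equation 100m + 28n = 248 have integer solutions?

yes

gcd(100, 28):
  100 = 3×28 + 16
  28 = 1×16 + 12
  16 = 1×12 + 4
  12 = 3×4
so gcd(100, 28) = 4.
4 divides 248, so integer solutions exist.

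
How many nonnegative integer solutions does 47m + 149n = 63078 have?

gcd(149, 47) = 1  (149 = 3×47 + 8, 47 = 5×8 + 7, 8 = 1×7 + 1, 7 = 7×1).
Back-substituting, 47×(-19) + 149×(6) = 1.
Scale by 63078: one solution is (-1198482, 378468). Reduce m mod 149: (74, 400).
General: m = 74 + 149t, n = 400 - 47t.
m ≥ 0 ⇒ t ≥ 0; n ≥ 0 ⇒ t ≤ 8. So t ∈ [0, 8]: 9 solutions.

9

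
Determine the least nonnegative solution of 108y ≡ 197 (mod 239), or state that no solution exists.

66

gcd(239, 108):
  239 = 2*108 + 23
  108 = 4*23 + 16
  23 = 1*16 + 7
  16 = 2*7 + 2
  7 = 3*2 + 1
  2 = 2*1
so gcd(239, 108) = 1.
1 divides 197, so solutions exist.
Back-substitute for Bézout coefficients:
  1 = 7 - 3*2
  ... = 108*(-104) + 239*(47)
So 108*(-104) ≡ 1 (mod 239); multiply by 197: y ≡ -20488 (mod 239).
Smallest nonnegative: y = -20488 mod 239 = 66.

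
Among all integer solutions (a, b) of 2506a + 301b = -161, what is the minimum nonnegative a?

gcd(2506, 301):
  2506 = 8*301 + 98
  301 = 3*98 + 7
  98 = 14*7
so gcd(2506, 301) = 7.
7 divides -161, so solutions exist.
Back-substitute for Bézout coefficients:
  7 = 301 - 3*98
  ... = 2506*(-3) + 301*(25)
Scale by -161/7 = -23: (a₀, b₀) = (69, -575).
General solution: a = 69 + 43t, b = -575 - 358t for integer t.
a ≥ 0: smallest is 69 mod 43 = 26 (at t = -1), with b = -217.

26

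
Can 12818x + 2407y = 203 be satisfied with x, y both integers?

yes

gcd(12818, 2407) = 29  (12818 = 5*2407 + 783, 2407 = 3*783 + 58, 783 = 13*58 + 29, 58 = 2*29).
29 divides 203, so integer solutions exist.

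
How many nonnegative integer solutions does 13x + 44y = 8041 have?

14

gcd(44, 13):
  44 = 3·13 + 5
  13 = 2·5 + 3
  5 = 1·3 + 2
  3 = 1·2 + 1
  2 = 2·1
so gcd(44, 13) = 1.
Back-substitute for Bézout coefficients:
  1 = 3 - 1·2
  ... = 13·(17) + 44·(-5)
Scale by 8041: one solution is (136697, -40205). Reduce x mod 44: (33, 173).
General: x = 33 + 44t, y = 173 - 13t.
x ≥ 0 ⇒ t ≥ 0; y ≥ 0 ⇒ t ≤ 13. So t ∈ [0, 13]: 14 solutions.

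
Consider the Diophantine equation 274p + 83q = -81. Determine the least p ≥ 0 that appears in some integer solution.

20

gcd(274, 83) = 1  (274 = 3×83 + 25, 83 = 3×25 + 8, 25 = 3×8 + 1, 8 = 8×1).
1 divides -81, so solutions exist.
Back-substituting, 274×(10) + 83×(-33) = 1.
Scale by -81/1 = -81: (p₀, q₀) = (-810, 2673).
General solution: p = -810 + 83t, q = 2673 - 274t for integer t.
p ≥ 0: smallest is -810 mod 83 = 20 (at t = 10), with q = -67.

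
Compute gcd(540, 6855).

15

gcd(6855, 540):
  6855 = 12*540 + 375
  540 = 1*375 + 165
  375 = 2*165 + 45
  165 = 3*45 + 30
  45 = 1*30 + 15
  30 = 2*15
so gcd(6855, 540) = 15.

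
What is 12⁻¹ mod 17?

10

gcd(17, 12) = 1.
By Bézout, 12×(-7) + 17×(5) = 1.
So 12×-7 ≡ 1 (mod 17), and -7 mod 17 = 10.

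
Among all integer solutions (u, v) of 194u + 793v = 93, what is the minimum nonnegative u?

258

gcd(793, 194):
  793 = 4*194 + 17
  194 = 11*17 + 7
  17 = 2*7 + 3
  7 = 2*3 + 1
  3 = 3*1
so gcd(793, 194) = 1.
1 divides 93, so solutions exist.
Back-substitute for Bézout coefficients:
  1 = 7 - 2*3
  ... = 194*(233) + 793*(-57)
Scale by 93/1 = 93: (u₀, v₀) = (21669, -5301).
General solution: u = 21669 + 793t, v = -5301 - 194t for integer t.
u ≥ 0: smallest is 21669 mod 793 = 258 (at t = -27), with v = -63.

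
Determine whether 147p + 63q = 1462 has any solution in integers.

no

gcd(147, 63) = 21  (147 = 2×63 + 21, 63 = 3×21).
21 does not divide 1462 (remainder 13), so no integer solutions.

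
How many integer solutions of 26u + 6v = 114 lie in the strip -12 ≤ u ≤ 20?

gcd(26, 6):
  26 = 4×6 + 2
  6 = 3×2
so gcd(26, 6) = 2.
Back-substitute for Bézout coefficients:
  2 = 26 - 4×6
  ... = 26×(1) + 6×(-4)
Scale by 57: particular solution (57, -228); reduce u mod 3: (0, 19).
General solution: u = 0 + 3t, v = 19 - 13t for integer t.
-12 ≤ 0 + 3t ≤ 20 gives t ∈ [-4, 6], which is 11 values.

11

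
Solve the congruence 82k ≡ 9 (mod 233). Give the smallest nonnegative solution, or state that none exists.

20

gcd(233, 82):
  233 = 2×82 + 69
  82 = 1×69 + 13
  69 = 5×13 + 4
  13 = 3×4 + 1
  4 = 4×1
so gcd(233, 82) = 1.
1 divides 9, so solutions exist.
Back-substitute for Bézout coefficients:
  1 = 13 - 3×4
  ... = 82×(54) + 233×(-19)
So 82×(54) ≡ 1 (mod 233); multiply by 9: k ≡ 486 (mod 233).
Smallest nonnegative: k = 486 mod 233 = 20.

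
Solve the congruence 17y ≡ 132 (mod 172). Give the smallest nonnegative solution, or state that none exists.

28

gcd(172, 17) = 1  (172 = 10*17 + 2, 17 = 8*2 + 1, 2 = 2*1).
1 divides 132, so solutions exist.
Back-substituting, 17*(81) + 172*(-8) = 1.
So 17*(81) ≡ 1 (mod 172); multiply by 132: y ≡ 10692 (mod 172).
Smallest nonnegative: y = 10692 mod 172 = 28.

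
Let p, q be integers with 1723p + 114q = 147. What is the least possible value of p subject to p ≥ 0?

99

gcd(1723, 114) = 1.
1 divides 147, so solutions exist.
By Bézout, 1723×(-35) + 114×(529) = 1.
Scale by 147/1 = 147: (p₀, q₀) = (-5145, 77763).
General solution: p = -5145 + 114t, q = 77763 - 1723t for integer t.
p ≥ 0: smallest is -5145 mod 114 = 99 (at t = 46), with q = -1495.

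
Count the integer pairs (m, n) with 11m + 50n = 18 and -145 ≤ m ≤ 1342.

gcd(50, 11) = 1.
By Bézout, 11*(-9) + 50*(2) = 1.
Particular solution: (38, -8).
General solution: m = 38 + 50t, n = -8 - 11t for integer t.
-145 ≤ 38 + 50t ≤ 1342 gives t ∈ [-3, 26], which is 30 values.

30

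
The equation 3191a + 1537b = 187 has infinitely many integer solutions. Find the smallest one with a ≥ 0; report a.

gcd(3191, 1537) = 1.
1 divides 187, so solutions exist.
By Bézout, 3191×(-289) + 1537×(600) = 1.
Scale by 187/1 = 187: (a₀, b₀) = (-54043, 112200).
General solution: a = -54043 + 1537t, b = 112200 - 3191t for integer t.
a ≥ 0: smallest is -54043 mod 1537 = 1289 (at t = 36), with b = -2676.

1289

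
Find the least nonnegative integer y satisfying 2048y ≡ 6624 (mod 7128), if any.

45

gcd(7128, 2048):
  7128 = 3*2048 + 984
  2048 = 2*984 + 80
  984 = 12*80 + 24
  80 = 3*24 + 8
  24 = 3*8
so gcd(7128, 2048) = 8.
8 divides 6624, so solutions exist.
Back-substitute for Bézout coefficients:
  8 = 80 - 3*24
  ... = 2048*(268) + 7128*(-77)
So 2048*(268) ≡ 8 (mod 7128); multiply by 828: y ≡ 221904 (mod 891).
Smallest nonnegative: y = 221904 mod 891 = 45.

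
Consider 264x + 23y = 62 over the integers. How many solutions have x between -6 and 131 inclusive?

6

gcd(264, 23):
  264 = 11·23 + 11
  23 = 2·11 + 1
  11 = 11·1
so gcd(264, 23) = 1.
Back-substitute for Bézout coefficients:
  1 = 23 - 2·11
  ... = 264·(-2) + 23·(23)
Scale by 62: particular solution (-124, 1426); reduce x mod 23: (14, -158).
General solution: x = 14 + 23t, y = -158 - 264t for integer t.
-6 ≤ 14 + 23t ≤ 131 gives t ∈ [0, 5], which is 6 values.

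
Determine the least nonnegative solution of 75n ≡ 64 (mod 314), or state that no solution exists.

gcd(314, 75) = 1.
1 divides 64, so solutions exist.
By Bézout, 75·(67) + 314·(-16) = 1.
So 75·(67) ≡ 1 (mod 314); multiply by 64: n ≡ 4288 (mod 314).
Smallest nonnegative: n = 4288 mod 314 = 206.

206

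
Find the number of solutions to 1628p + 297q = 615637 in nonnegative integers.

14

gcd(1628, 297) = 11  (1628 = 5*297 + 143, 297 = 2*143 + 11, 143 = 13*11).
Back-substituting, 1628*(-2) + 297*(11) = 11.
Scale by 55967: one solution is (-111934, 615637). Reduce p mod 27: (8, 2029).
General: p = 8 + 27t, q = 2029 - 148t.
p ≥ 0 ⇒ t ≥ 0; q ≥ 0 ⇒ t ≤ 13. So t ∈ [0, 13]: 14 solutions.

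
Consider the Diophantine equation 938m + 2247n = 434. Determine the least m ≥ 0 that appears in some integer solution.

gcd(2247, 938) = 7.
7 divides 434, so solutions exist.
By Bézout, 938*(-103) + 2247*(43) = 7.
Scale by 434/7 = 62: (m₀, n₀) = (-6386, 2666).
General solution: m = -6386 + 321t, n = 2666 - 134t for integer t.
m ≥ 0: smallest is -6386 mod 321 = 34 (at t = 20), with n = -14.

34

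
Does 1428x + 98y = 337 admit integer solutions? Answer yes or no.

no

gcd(1428, 98):
  1428 = 14·98 + 56
  98 = 1·56 + 42
  56 = 1·42 + 14
  42 = 3·14
so gcd(1428, 98) = 14.
14 does not divide 337 (remainder 1), so no integer solutions.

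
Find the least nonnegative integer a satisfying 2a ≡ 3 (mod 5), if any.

gcd(5, 2) = 1.
1 divides 3, so solutions exist.
By Bézout, 2×(-2) + 5×(1) = 1.
So 2×(-2) ≡ 1 (mod 5); multiply by 3: a ≡ -6 (mod 5).
Smallest nonnegative: a = -6 mod 5 = 4.

4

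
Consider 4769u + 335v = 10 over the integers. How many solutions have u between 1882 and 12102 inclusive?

31

gcd(4769, 335) = 1  (4769 = 14·335 + 79, 335 = 4·79 + 19, 79 = 4·19 + 3, 19 = 6·3 + 1, 3 = 3·1).
Back-substituting, 4769·(-106) + 335·(1509) = 1.
Scale by 10: particular solution (-1060, 15090); reduce u mod 335: (280, -3986).
General solution: u = 280 + 335t, v = -3986 - 4769t for integer t.
1882 ≤ 280 + 335t ≤ 12102 gives t ∈ [5, 35], which is 31 values.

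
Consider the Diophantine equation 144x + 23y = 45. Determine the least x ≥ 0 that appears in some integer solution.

19

gcd(144, 23) = 1  (144 = 6×23 + 6, 23 = 3×6 + 5, 6 = 1×5 + 1, 5 = 5×1).
1 divides 45, so solutions exist.
Back-substituting, 144×(4) + 23×(-25) = 1.
Scale by 45/1 = 45: (x₀, y₀) = (180, -1125).
General solution: x = 180 + 23t, y = -1125 - 144t for integer t.
x ≥ 0: smallest is 180 mod 23 = 19 (at t = -7), with y = -117.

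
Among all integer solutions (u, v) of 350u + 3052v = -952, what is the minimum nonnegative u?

gcd(3052, 350):
  3052 = 8*350 + 252
  350 = 1*252 + 98
  252 = 2*98 + 56
  98 = 1*56 + 42
  56 = 1*42 + 14
  42 = 3*14
so gcd(3052, 350) = 14.
14 divides -952, so solutions exist.
Back-substitute for Bézout coefficients:
  14 = 56 - 1*42
  ... = 350*(-61) + 3052*(7)
Scale by -952/14 = -68: (u₀, v₀) = (4148, -476).
General solution: u = 4148 + 218t, v = -476 - 25t for integer t.
u ≥ 0: smallest is 4148 mod 218 = 6 (at t = -19), with v = -1.

6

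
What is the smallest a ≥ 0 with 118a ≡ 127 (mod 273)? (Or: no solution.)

244

gcd(273, 118) = 1.
1 divides 127, so solutions exist.
By Bézout, 118*(118) + 273*(-51) = 1.
So 118*(118) ≡ 1 (mod 273); multiply by 127: a ≡ 14986 (mod 273).
Smallest nonnegative: a = 14986 mod 273 = 244.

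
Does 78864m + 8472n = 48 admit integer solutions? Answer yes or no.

gcd(78864, 8472) = 24  (78864 = 9×8472 + 2616, 8472 = 3×2616 + 624, 2616 = 4×624 + 120, 624 = 5×120 + 24, 120 = 5×24).
24 divides 48, so integer solutions exist.

yes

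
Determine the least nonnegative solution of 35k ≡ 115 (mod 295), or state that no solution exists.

gcd(295, 35) = 5.
5 divides 115, so solutions exist.
By Bézout, 35*(17) + 295*(-2) = 5.
So 35*(17) ≡ 5 (mod 295); multiply by 23: k ≡ 391 (mod 59).
Smallest nonnegative: k = 391 mod 59 = 37.

37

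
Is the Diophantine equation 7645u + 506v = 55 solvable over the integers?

gcd(7645, 506) = 11.
11 divides 55, so integer solutions exist.

yes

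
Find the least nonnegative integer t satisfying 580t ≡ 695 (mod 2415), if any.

gcd(2415, 580) = 5  (2415 = 4×580 + 95, 580 = 6×95 + 10, 95 = 9×10 + 5, 10 = 2×5).
5 divides 695, so solutions exist.
Back-substituting, 580×(-229) + 2415×(55) = 5.
So 580×(-229) ≡ 5 (mod 2415); multiply by 139: t ≡ -31831 (mod 483).
Smallest nonnegative: t = -31831 mod 483 = 47.

47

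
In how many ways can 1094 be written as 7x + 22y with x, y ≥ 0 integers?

7

gcd(22, 7) = 1.
By Bézout, 7·(-3) + 22·(1) = 1.
One solution: (18, 44).
General: x = 18 + 22t, y = 44 - 7t.
x ≥ 0 ⇒ t ≥ 0; y ≥ 0 ⇒ t ≤ 6. So t ∈ [0, 6]: 7 solutions.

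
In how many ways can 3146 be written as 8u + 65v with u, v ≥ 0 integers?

gcd(65, 8):
  65 = 8×8 + 1
  8 = 8×1
so gcd(65, 8) = 1.
Back-substitute for Bézout coefficients:
  1 = 65 - 8×8
  ... = 8×(-8) + 65×(1)
Scale by 3146: one solution is (-25168, 3146). Reduce u mod 65: (52, 42).
General: u = 52 + 65t, v = 42 - 8t.
u ≥ 0 ⇒ t ≥ 0; v ≥ 0 ⇒ t ≤ 5. So t ∈ [0, 5]: 6 solutions.

6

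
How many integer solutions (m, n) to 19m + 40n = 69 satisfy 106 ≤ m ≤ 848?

gcd(40, 19):
  40 = 2×19 + 2
  19 = 9×2 + 1
  2 = 2×1
so gcd(40, 19) = 1.
Back-substitute for Bézout coefficients:
  1 = 19 - 9×2
  ... = 19×(19) + 40×(-9)
Scale by 69: particular solution (1311, -621); reduce m mod 40: (31, -13).
General solution: m = 31 + 40t, n = -13 - 19t for integer t.
106 ≤ 31 + 40t ≤ 848 gives t ∈ [2, 20], which is 19 values.

19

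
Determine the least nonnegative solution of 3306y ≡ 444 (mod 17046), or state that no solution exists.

2176

gcd(17046, 3306) = 6  (17046 = 5×3306 + 516, 3306 = 6×516 + 210, 516 = 2×210 + 96, 210 = 2×96 + 18, 96 = 5×18 + 6, 18 = 3×6).
6 divides 444, so solutions exist.
Back-substituting, 3306×(-892) + 17046×(173) = 6.
So 3306×(-892) ≡ 6 (mod 17046); multiply by 74: y ≡ -66008 (mod 2841).
Smallest nonnegative: y = -66008 mod 2841 = 2176.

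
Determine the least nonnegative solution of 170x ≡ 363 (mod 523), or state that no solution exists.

399

gcd(523, 170) = 1.
1 divides 363, so solutions exist.
By Bézout, 170*(40) + 523*(-13) = 1.
So 170*(40) ≡ 1 (mod 523); multiply by 363: x ≡ 14520 (mod 523).
Smallest nonnegative: x = 14520 mod 523 = 399.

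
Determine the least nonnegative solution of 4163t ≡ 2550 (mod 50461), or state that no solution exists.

6934

gcd(50461, 4163):
  50461 = 12·4163 + 505
  4163 = 8·505 + 123
  505 = 4·123 + 13
  123 = 9·13 + 6
  13 = 2·6 + 1
  6 = 6·1
so gcd(50461, 4163) = 1.
1 divides 2550, so solutions exist.
Back-substitute for Bézout coefficients:
  1 = 13 - 2·6
  ... = 4163·(-7794) + 50461·(643)
So 4163·(-7794) ≡ 1 (mod 50461); multiply by 2550: t ≡ -19874700 (mod 50461).
Smallest nonnegative: t = -19874700 mod 50461 = 6934.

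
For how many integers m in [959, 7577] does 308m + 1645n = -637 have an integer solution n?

gcd(1645, 308):
  1645 = 5×308 + 105
  308 = 2×105 + 98
  105 = 1×98 + 7
  98 = 14×7
so gcd(1645, 308) = 7.
Back-substitute for Bézout coefficients:
  7 = 105 - 1×98
  ... = 308×(-16) + 1645×(3)
Scale by -91: particular solution (1456, -273); reduce m mod 235: (46, -9).
General solution: m = 46 + 235t, n = -9 - 44t for integer t.
959 ≤ 46 + 235t ≤ 7577 gives t ∈ [4, 32], which is 29 values.

29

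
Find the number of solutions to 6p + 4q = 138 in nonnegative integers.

12

gcd(6, 4) = 2  (6 = 1·4 + 2, 4 = 2·2).
Back-substituting, 6·(1) + 4·(-1) = 2.
Scale by 69: one solution is (69, -69). Reduce p mod 2: (1, 33).
General: p = 1 + 2t, q = 33 - 3t.
p ≥ 0 ⇒ t ≥ 0; q ≥ 0 ⇒ t ≤ 11. So t ∈ [0, 11]: 12 solutions.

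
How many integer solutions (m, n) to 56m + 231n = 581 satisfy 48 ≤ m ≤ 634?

18

gcd(231, 56) = 7  (231 = 4*56 + 7, 56 = 8*7).
Back-substituting, 56*(-4) + 231*(1) = 7.
Scale by 83: particular solution (-332, 83); reduce m mod 33: (31, -5).
General solution: m = 31 + 33t, n = -5 - 8t for integer t.
48 ≤ 31 + 33t ≤ 634 gives t ∈ [1, 18], which is 18 values.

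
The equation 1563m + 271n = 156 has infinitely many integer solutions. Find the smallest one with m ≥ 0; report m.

204

gcd(1563, 271) = 1  (1563 = 5×271 + 208, 271 = 1×208 + 63, 208 = 3×63 + 19, 63 = 3×19 + 6, 19 = 3×6 + 1, 6 = 6×1).
1 divides 156, so solutions exist.
Back-substituting, 1563×(43) + 271×(-248) = 1.
Scale by 156/1 = 156: (m₀, n₀) = (6708, -38688).
General solution: m = 6708 + 271t, n = -38688 - 1563t for integer t.
m ≥ 0: smallest is 6708 mod 271 = 204 (at t = -24), with n = -1176.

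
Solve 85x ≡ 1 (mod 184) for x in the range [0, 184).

gcd(184, 85) = 1  (184 = 2×85 + 14, 85 = 6×14 + 1, 14 = 14×1).
Back-substituting, 85×(13) + 184×(-6) = 1.
So 85×13 ≡ 1 (mod 184), and 13 mod 184 = 13.

13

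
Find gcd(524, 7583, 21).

gcd(7583, 524) = 1  (7583 = 14·524 + 247, 524 = 2·247 + 30, 247 = 8·30 + 7, 30 = 4·7 + 2, 7 = 3·2 + 1, 2 = 2·1).
gcd(1, 21) = 1.

1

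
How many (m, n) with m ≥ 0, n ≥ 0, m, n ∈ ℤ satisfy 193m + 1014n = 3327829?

17

gcd(1014, 193) = 1.
By Bézout, 193×(331) + 1014×(-63) = 1.
One solution: (157, 3252).
General: m = 157 + 1014t, n = 3252 - 193t.
m ≥ 0 ⇒ t ≥ 0; n ≥ 0 ⇒ t ≤ 16. So t ∈ [0, 16]: 17 solutions.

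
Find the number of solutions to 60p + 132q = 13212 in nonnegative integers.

20

gcd(132, 60) = 12  (132 = 2×60 + 12, 60 = 5×12).
Back-substituting, 60×(-2) + 132×(1) = 12.
Scale by 1101: one solution is (-2202, 1101). Reduce p mod 11: (9, 96).
General: p = 9 + 11t, q = 96 - 5t.
p ≥ 0 ⇒ t ≥ 0; q ≥ 0 ⇒ t ≤ 19. So t ∈ [0, 19]: 20 solutions.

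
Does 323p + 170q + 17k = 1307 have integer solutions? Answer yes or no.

no

gcd(323, 170) = 17  (323 = 1×170 + 153, 170 = 1×153 + 17, 153 = 9×17).
gcd(17, 17) = 17.
17 does not divide 1307 (remainder 15), so no integer solutions.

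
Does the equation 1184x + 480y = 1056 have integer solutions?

yes

gcd(1184, 480) = 32  (1184 = 2×480 + 224, 480 = 2×224 + 32, 224 = 7×32).
32 divides 1056, so integer solutions exist.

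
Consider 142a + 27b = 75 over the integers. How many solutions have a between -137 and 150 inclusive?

11

gcd(142, 27) = 1.
By Bézout, 142*(4) + 27*(-21) = 1.
Particular solution: (3, -13).
General solution: a = 3 + 27t, b = -13 - 142t for integer t.
-137 ≤ 3 + 27t ≤ 150 gives t ∈ [-5, 5], which is 11 values.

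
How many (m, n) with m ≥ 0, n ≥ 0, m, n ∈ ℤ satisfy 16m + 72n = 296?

gcd(72, 16) = 8.
By Bézout, 16·(-4) + 72·(1) = 8.
One solution: (5, 3).
General: m = 5 + 9t, n = 3 - 2t.
m ≥ 0 ⇒ t ≥ 0; n ≥ 0 ⇒ t ≤ 1. So t ∈ [0, 1]: 2 solutions.

2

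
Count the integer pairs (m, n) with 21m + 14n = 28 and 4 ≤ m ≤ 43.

20

gcd(21, 14) = 7  (21 = 1*14 + 7, 14 = 2*7).
Back-substituting, 21*(1) + 14*(-1) = 7.
Scale by 4: particular solution (4, -4); reduce m mod 2: (0, 2).
General solution: m = 0 + 2t, n = 2 - 3t for integer t.
4 ≤ 0 + 2t ≤ 43 gives t ∈ [2, 21], which is 20 values.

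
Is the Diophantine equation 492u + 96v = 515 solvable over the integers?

no

gcd(492, 96):
  492 = 5*96 + 12
  96 = 8*12
so gcd(492, 96) = 12.
12 does not divide 515 (remainder 11), so no integer solutions.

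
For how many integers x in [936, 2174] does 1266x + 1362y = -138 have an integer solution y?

6

gcd(1362, 1266):
  1362 = 1×1266 + 96
  1266 = 13×96 + 18
  96 = 5×18 + 6
  18 = 3×6
so gcd(1362, 1266) = 6.
Back-substitute for Bézout coefficients:
  6 = 96 - 5×18
  ... = 1266×(-71) + 1362×(66)
Scale by -23: particular solution (1633, -1518); reduce x mod 227: (44, -41).
General solution: x = 44 + 227t, y = -41 - 211t for integer t.
936 ≤ 44 + 227t ≤ 2174 gives t ∈ [4, 9], which is 6 values.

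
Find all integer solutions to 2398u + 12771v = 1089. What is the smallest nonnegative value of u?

gcd(12771, 2398):
  12771 = 5·2398 + 781
  2398 = 3·781 + 55
  781 = 14·55 + 11
  55 = 5·11
so gcd(12771, 2398) = 11.
11 divides 1089, so solutions exist.
Back-substitute for Bézout coefficients:
  11 = 781 - 14·55
  ... = 2398·(-229) + 12771·(43)
Scale by 1089/11 = 99: (u₀, v₀) = (-22671, 4257).
General solution: u = -22671 + 1161t, v = 4257 - 218t for integer t.
u ≥ 0: smallest is -22671 mod 1161 = 549 (at t = 20), with v = -103.

549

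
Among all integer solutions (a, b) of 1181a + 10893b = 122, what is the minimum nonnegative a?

gcd(10893, 1181):
  10893 = 9*1181 + 264
  1181 = 4*264 + 125
  264 = 2*125 + 14
  125 = 8*14 + 13
  14 = 1*13 + 1
  13 = 13*1
so gcd(10893, 1181) = 1.
1 divides 122, so solutions exist.
Back-substitute for Bézout coefficients:
  1 = 14 - 1*13
  ... = 1181*(-784) + 10893*(85)
Scale by 122/1 = 122: (a₀, b₀) = (-95648, 10370).
General solution: a = -95648 + 10893t, b = 10370 - 1181t for integer t.
a ≥ 0: smallest is -95648 mod 10893 = 2389 (at t = 9), with b = -259.

2389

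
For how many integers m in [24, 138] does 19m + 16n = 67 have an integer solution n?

7

gcd(19, 16) = 1.
By Bézout, 19×(-5) + 16×(6) = 1.
Particular solution: (1, 3).
General solution: m = 1 + 16t, n = 3 - 19t for integer t.
24 ≤ 1 + 16t ≤ 138 gives t ∈ [2, 8], which is 7 values.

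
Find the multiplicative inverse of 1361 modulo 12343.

gcd(12343, 1361) = 1.
By Bézout, 1361*(3020) + 12343*(-333) = 1.
So 1361*3020 ≡ 1 (mod 12343), and 3020 mod 12343 = 3020.

3020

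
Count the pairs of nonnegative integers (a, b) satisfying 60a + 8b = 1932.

16

gcd(60, 8) = 4.
By Bézout, 60·(1) + 8·(-7) = 4.
One solution: (1, 234).
General: a = 1 + 2t, b = 234 - 15t.
a ≥ 0 ⇒ t ≥ 0; b ≥ 0 ⇒ t ≤ 15. So t ∈ [0, 15]: 16 solutions.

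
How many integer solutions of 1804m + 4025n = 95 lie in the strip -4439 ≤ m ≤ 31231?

gcd(4025, 1804) = 1.
By Bézout, 1804·(444) + 4025·(-199) = 1.
Particular solution: (1930, -865).
General solution: m = 1930 + 4025t, n = -865 - 1804t for integer t.
-4439 ≤ 1930 + 4025t ≤ 31231 gives t ∈ [-1, 7], which is 9 values.

9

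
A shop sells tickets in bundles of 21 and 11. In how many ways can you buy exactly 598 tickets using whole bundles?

2

Need nonnegative integers with 21j + 11k = 598.
gcd(21, 11) = 1, and 21·(-1) + 11·(2) = 1.
So (j₀, k₀) = (-598, 1196); general j = -598 + 11t, k = 1196 - 21t.
j ≥ 0 ⇒ t ≥ 55; k ≥ 0 ⇒ t ≤ 56. That's 2 values of t.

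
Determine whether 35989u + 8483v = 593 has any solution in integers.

no

gcd(35989, 8483) = 17.
17 does not divide 593 (remainder 15), so no integer solutions.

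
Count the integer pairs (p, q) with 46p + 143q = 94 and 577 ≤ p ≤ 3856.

23

gcd(143, 46):
  143 = 3*46 + 5
  46 = 9*5 + 1
  5 = 5*1
so gcd(143, 46) = 1.
Back-substitute for Bézout coefficients:
  1 = 46 - 9*5
  ... = 46*(28) + 143*(-9)
Scale by 94: particular solution (2632, -846); reduce p mod 143: (58, -18).
General solution: p = 58 + 143t, q = -18 - 46t for integer t.
577 ≤ 58 + 143t ≤ 3856 gives t ∈ [4, 26], which is 23 values.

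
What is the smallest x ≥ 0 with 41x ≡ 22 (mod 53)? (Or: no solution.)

7

gcd(53, 41):
  53 = 1×41 + 12
  41 = 3×12 + 5
  12 = 2×5 + 2
  5 = 2×2 + 1
  2 = 2×1
so gcd(53, 41) = 1.
1 divides 22, so solutions exist.
Back-substitute for Bézout coefficients:
  1 = 5 - 2×2
  ... = 41×(22) + 53×(-17)
So 41×(22) ≡ 1 (mod 53); multiply by 22: x ≡ 484 (mod 53).
Smallest nonnegative: x = 484 mod 53 = 7.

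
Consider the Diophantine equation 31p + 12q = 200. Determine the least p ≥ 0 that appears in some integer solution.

8

gcd(31, 12):
  31 = 2*12 + 7
  12 = 1*7 + 5
  7 = 1*5 + 2
  5 = 2*2 + 1
  2 = 2*1
so gcd(31, 12) = 1.
1 divides 200, so solutions exist.
Back-substitute for Bézout coefficients:
  1 = 5 - 2*2
  ... = 31*(-5) + 12*(13)
Scale by 200/1 = 200: (p₀, q₀) = (-1000, 2600).
General solution: p = -1000 + 12t, q = 2600 - 31t for integer t.
p ≥ 0: smallest is -1000 mod 12 = 8 (at t = 84), with q = -4.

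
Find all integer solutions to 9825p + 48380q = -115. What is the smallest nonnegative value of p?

gcd(48380, 9825) = 5.
5 divides -115, so solutions exist.
By Bézout, 9825×(-1039) + 48380×(211) = 5.
Scale by -115/5 = -23: (p₀, q₀) = (23897, -4853).
General solution: p = 23897 + 9676t, q = -4853 - 1965t for integer t.
p ≥ 0: smallest is 23897 mod 9676 = 4545 (at t = -2), with q = -923.

4545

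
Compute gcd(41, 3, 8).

gcd(41, 3) = 1.
gcd(1, 8) = 1.

1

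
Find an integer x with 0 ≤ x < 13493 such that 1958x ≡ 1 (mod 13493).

11846

gcd(13493, 1958):
  13493 = 6*1958 + 1745
  1958 = 1*1745 + 213
  1745 = 8*213 + 41
  213 = 5*41 + 8
  41 = 5*8 + 1
  8 = 8*1
so gcd(13493, 1958) = 1.
Back-substitute for Bézout coefficients:
  1 = 41 - 5*8
  ... = 1958*(-1647) + 13493*(239)
So 1958*-1647 ≡ 1 (mod 13493), and -1647 mod 13493 = 11846.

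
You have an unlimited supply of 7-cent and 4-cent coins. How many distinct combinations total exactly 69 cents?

2

Need nonnegative integers with 7j + 4k = 69.
gcd(7, 4) = 1, and 7·(-1) + 4·(2) = 1.
So (j₀, k₀) = (-69, 138); general j = -69 + 4t, k = 138 - 7t.
j ≥ 0 ⇒ t ≥ 18; k ≥ 0 ⇒ t ≤ 19. That's 2 values of t.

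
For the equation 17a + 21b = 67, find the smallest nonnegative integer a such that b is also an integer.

20

gcd(21, 17) = 1.
1 divides 67, so solutions exist.
By Bézout, 17*(5) + 21*(-4) = 1.
Scale by 67/1 = 67: (a₀, b₀) = (335, -268).
General solution: a = 335 + 21t, b = -268 - 17t for integer t.
a ≥ 0: smallest is 335 mod 21 = 20 (at t = -15), with b = -13.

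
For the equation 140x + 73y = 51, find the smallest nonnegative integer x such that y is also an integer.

28

gcd(140, 73) = 1.
1 divides 51, so solutions exist.
By Bézout, 140·(12) + 73·(-23) = 1.
Scale by 51/1 = 51: (x₀, y₀) = (612, -1173).
General solution: x = 612 + 73t, y = -1173 - 140t for integer t.
x ≥ 0: smallest is 612 mod 73 = 28 (at t = -8), with y = -53.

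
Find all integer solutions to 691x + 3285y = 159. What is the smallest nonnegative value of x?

gcd(3285, 691):
  3285 = 4×691 + 521
  691 = 1×521 + 170
  521 = 3×170 + 11
  170 = 15×11 + 5
  11 = 2×5 + 1
  5 = 5×1
so gcd(3285, 691) = 1.
1 divides 159, so solutions exist.
Back-substitute for Bézout coefficients:
  1 = 11 - 2×5
  ... = 691×(-599) + 3285×(126)
Scale by 159/1 = 159: (x₀, y₀) = (-95241, 20034).
General solution: x = -95241 + 3285t, y = 20034 - 691t for integer t.
x ≥ 0: smallest is -95241 mod 3285 = 24 (at t = 29), with y = -5.

24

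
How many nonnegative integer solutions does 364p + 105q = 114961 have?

gcd(364, 105) = 7.
By Bézout, 364·(-2) + 105·(7) = 7.
One solution: (4, 1081).
General: p = 4 + 15t, q = 1081 - 52t.
p ≥ 0 ⇒ t ≥ 0; q ≥ 0 ⇒ t ≤ 20. So t ∈ [0, 20]: 21 solutions.

21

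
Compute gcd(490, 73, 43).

1

gcd(490, 73) = 1.
gcd(1, 43) = 1.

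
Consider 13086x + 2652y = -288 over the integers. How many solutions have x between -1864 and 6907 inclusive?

20

gcd(13086, 2652):
  13086 = 4×2652 + 2478
  2652 = 1×2478 + 174
  2478 = 14×174 + 42
  174 = 4×42 + 6
  42 = 7×6
so gcd(13086, 2652) = 6.
Back-substitute for Bézout coefficients:
  6 = 174 - 4×42
  ... = 13086×(-61) + 2652×(301)
Scale by -48: particular solution (2928, -14448); reduce x mod 442: (276, -1362).
General solution: x = 276 + 442t, y = -1362 - 2181t for integer t.
-1864 ≤ 276 + 442t ≤ 6907 gives t ∈ [-4, 15], which is 20 values.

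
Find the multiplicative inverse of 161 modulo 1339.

840

gcd(1339, 161) = 1  (1339 = 8·161 + 51, 161 = 3·51 + 8, 51 = 6·8 + 3, 8 = 2·3 + 2, 3 = 1·2 + 1, 2 = 2·1).
Back-substituting, 161·(-499) + 1339·(60) = 1.
So 161·-499 ≡ 1 (mod 1339), and -499 mod 1339 = 840.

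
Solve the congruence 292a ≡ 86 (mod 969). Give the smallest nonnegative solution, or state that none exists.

gcd(969, 292) = 1.
1 divides 86, so solutions exist.
By Bézout, 292·(448) + 969·(-135) = 1.
So 292·(448) ≡ 1 (mod 969); multiply by 86: a ≡ 38528 (mod 969).
Smallest nonnegative: a = 38528 mod 969 = 737.

737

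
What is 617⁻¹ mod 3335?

gcd(3335, 617):
  3335 = 5*617 + 250
  617 = 2*250 + 117
  250 = 2*117 + 16
  117 = 7*16 + 5
  16 = 3*5 + 1
  5 = 5*1
so gcd(3335, 617) = 1.
Back-substitute for Bézout coefficients:
  1 = 16 - 3*5
  ... = 617*(-627) + 3335*(116)
So 617*-627 ≡ 1 (mod 3335), and -627 mod 3335 = 2708.

2708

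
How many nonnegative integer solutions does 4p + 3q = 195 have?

gcd(4, 3) = 1  (4 = 1*3 + 1, 3 = 3*1).
Back-substituting, 4*(1) + 3*(-1) = 1.
Scale by 195: one solution is (195, -195). Reduce p mod 3: (0, 65).
General: p = 0 + 3t, q = 65 - 4t.
p ≥ 0 ⇒ t ≥ 0; q ≥ 0 ⇒ t ≤ 16. So t ∈ [0, 16]: 17 solutions.

17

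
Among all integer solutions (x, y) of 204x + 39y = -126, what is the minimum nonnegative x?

gcd(204, 39) = 3.
3 divides -126, so solutions exist.
By Bézout, 204·(-4) + 39·(21) = 3.
Scale by -126/3 = -42: (x₀, y₀) = (168, -882).
General solution: x = 168 + 13t, y = -882 - 68t for integer t.
x ≥ 0: smallest is 168 mod 13 = 12 (at t = -12), with y = -66.

12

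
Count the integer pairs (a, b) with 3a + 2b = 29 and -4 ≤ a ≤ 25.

gcd(3, 2) = 1.
By Bézout, 3*(1) + 2*(-1) = 1.
Particular solution: (1, 13).
General solution: a = 1 + 2t, b = 13 - 3t for integer t.
-4 ≤ 1 + 2t ≤ 25 gives t ∈ [-2, 12], which is 15 values.

15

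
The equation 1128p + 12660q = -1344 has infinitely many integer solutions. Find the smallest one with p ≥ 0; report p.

762

gcd(12660, 1128):
  12660 = 11*1128 + 252
  1128 = 4*252 + 120
  252 = 2*120 + 12
  120 = 10*12
so gcd(12660, 1128) = 12.
12 divides -1344, so solutions exist.
Back-substitute for Bézout coefficients:
  12 = 252 - 2*120
  ... = 1128*(-101) + 12660*(9)
Scale by -1344/12 = -112: (p₀, q₀) = (11312, -1008).
General solution: p = 11312 + 1055t, q = -1008 - 94t for integer t.
p ≥ 0: smallest is 11312 mod 1055 = 762 (at t = -10), with q = -68.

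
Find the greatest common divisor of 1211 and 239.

1

gcd(1211, 239) = 1  (1211 = 5·239 + 16, 239 = 14·16 + 15, 16 = 1·15 + 1, 15 = 15·1).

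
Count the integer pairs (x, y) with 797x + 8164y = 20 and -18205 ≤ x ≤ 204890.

28

gcd(8164, 797):
  8164 = 10*797 + 194
  797 = 4*194 + 21
  194 = 9*21 + 5
  21 = 4*5 + 1
  5 = 5*1
so gcd(8164, 797) = 1.
Back-substitute for Bézout coefficients:
  1 = 21 - 4*5
  ... = 797*(1557) + 8164*(-152)
Scale by 20: particular solution (31140, -3040); reduce x mod 8164: (6648, -649).
General solution: x = 6648 + 8164t, y = -649 - 797t for integer t.
-18205 ≤ 6648 + 8164t ≤ 204890 gives t ∈ [-3, 24], which is 28 values.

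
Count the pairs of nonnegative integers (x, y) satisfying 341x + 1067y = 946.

0

gcd(1067, 341) = 11  (1067 = 3*341 + 44, 341 = 7*44 + 33, 44 = 1*33 + 11, 33 = 3*11).
Back-substituting, 341*(-25) + 1067*(8) = 11.
Scale by 86: one solution is (-2150, 688). Reduce x mod 97: (81, -25).
General: x = 81 + 97t, y = -25 - 31t.
x ≥ 0 ⇒ t ≥ 0; y ≥ 0 ⇒ t ≤ -1. So t ∈ [0, -1]: 0 solutions.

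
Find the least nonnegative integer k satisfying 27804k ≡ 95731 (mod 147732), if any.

gcd(147732, 27804):
  147732 = 5*27804 + 8712
  27804 = 3*8712 + 1668
  8712 = 5*1668 + 372
  1668 = 4*372 + 180
  372 = 2*180 + 12
  180 = 15*12
so gcd(147732, 27804) = 12.
12 does not divide 95731, so the congruence has no solution.

no solution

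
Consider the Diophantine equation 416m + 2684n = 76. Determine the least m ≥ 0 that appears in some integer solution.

gcd(2684, 416):
  2684 = 6·416 + 188
  416 = 2·188 + 40
  188 = 4·40 + 28
  40 = 1·28 + 12
  28 = 2·12 + 4
  12 = 3·4
so gcd(2684, 416) = 4.
4 divides 76, so solutions exist.
Back-substitute for Bézout coefficients:
  4 = 28 - 2·12
  ... = 416·(-200) + 2684·(31)
Scale by 76/4 = 19: (m₀, n₀) = (-3800, 589).
General solution: m = -3800 + 671t, n = 589 - 104t for integer t.
m ≥ 0: smallest is -3800 mod 671 = 226 (at t = 6), with n = -35.

226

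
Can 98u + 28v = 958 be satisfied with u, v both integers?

gcd(98, 28) = 14  (98 = 3×28 + 14, 28 = 2×14).
14 does not divide 958 (remainder 6), so no integer solutions.

no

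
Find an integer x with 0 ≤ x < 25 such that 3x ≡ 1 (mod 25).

gcd(25, 3):
  25 = 8×3 + 1
  3 = 3×1
so gcd(25, 3) = 1.
Back-substitute for Bézout coefficients:
  1 = 25 - 8×3
  ... = 3×(-8) + 25×(1)
So 3×-8 ≡ 1 (mod 25), and -8 mod 25 = 17.

17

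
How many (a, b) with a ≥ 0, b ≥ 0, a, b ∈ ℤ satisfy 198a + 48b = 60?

gcd(198, 48) = 6.
By Bézout, 198*(1) + 48*(-4) = 6.
One solution: (2, -7).
General: a = 2 + 8t, b = -7 - 33t.
a ≥ 0 ⇒ t ≥ 0; b ≥ 0 ⇒ t ≤ -1. So t ∈ [0, -1]: 0 solutions.

0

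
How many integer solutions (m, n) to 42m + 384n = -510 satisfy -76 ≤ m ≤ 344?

7

gcd(384, 42):
  384 = 9×42 + 6
  42 = 7×6
so gcd(384, 42) = 6.
Back-substitute for Bézout coefficients:
  6 = 384 - 9×42
  ... = 42×(-9) + 384×(1)
Scale by -85: particular solution (765, -85); reduce m mod 64: (61, -8).
General solution: m = 61 + 64t, n = -8 - 7t for integer t.
-76 ≤ 61 + 64t ≤ 344 gives t ∈ [-2, 4], which is 7 values.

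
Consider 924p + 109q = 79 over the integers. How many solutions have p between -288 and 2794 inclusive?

28

gcd(924, 109):
  924 = 8·109 + 52
  109 = 2·52 + 5
  52 = 10·5 + 2
  5 = 2·2 + 1
  2 = 2·1
so gcd(924, 109) = 1.
Back-substitute for Bézout coefficients:
  1 = 5 - 2·2
  ... = 924·(-44) + 109·(373)
Scale by 79: particular solution (-3476, 29467); reduce p mod 109: (12, -101).
General solution: p = 12 + 109t, q = -101 - 924t for integer t.
-288 ≤ 12 + 109t ≤ 2794 gives t ∈ [-2, 25], which is 28 values.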